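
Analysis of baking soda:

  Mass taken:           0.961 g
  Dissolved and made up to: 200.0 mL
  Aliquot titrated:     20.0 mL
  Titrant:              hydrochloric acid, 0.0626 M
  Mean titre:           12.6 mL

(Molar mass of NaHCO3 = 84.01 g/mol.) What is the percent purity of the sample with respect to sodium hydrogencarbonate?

69.0 %

NaHCO3 + HCl → NaCl + H2O + CO2
n(HCl) per titration = 0.0126 × 0.0626 = 7.89 × 10^-4 mol
n(NaHCO3) in each aliquot = 7.89 × 10^-4 mol (1:1 ratio)
n(NaHCO3) in the whole flask = 7.89 × 10^-4 × 200.0/20.0 = 7.89 × 10^-3 mol
mass of NaHCO3 = 7.89 × 10^-3 × 84.01 = 0.663 g
% NaHCO3 = 0.663 / 0.961 × 100 = 69.0 %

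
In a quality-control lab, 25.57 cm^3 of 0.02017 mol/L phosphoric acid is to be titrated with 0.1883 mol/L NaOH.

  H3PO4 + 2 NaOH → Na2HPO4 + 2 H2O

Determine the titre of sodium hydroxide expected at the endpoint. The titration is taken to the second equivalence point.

n(H3PO4) = 0.02557 L × 0.02017 mol/L = 5.157 × 10^-4 mol
From the 2:1 stoichiometry, n(NaOH) = 2/1 × 5.157 × 10^-4 = 1.031 × 10^-3 mol
V(NaOH) = 1.031 × 10^-3 mol / 0.1883 mol/L = 0.005478 L = 5.478 mL

5.478 mL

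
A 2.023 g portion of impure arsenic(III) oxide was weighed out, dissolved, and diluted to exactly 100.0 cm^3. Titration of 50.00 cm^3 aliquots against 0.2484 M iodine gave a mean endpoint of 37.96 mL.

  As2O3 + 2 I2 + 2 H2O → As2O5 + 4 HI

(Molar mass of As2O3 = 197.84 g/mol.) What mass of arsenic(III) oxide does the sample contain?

n(I2) per titration = 0.03796 × 0.2484 = 9.429 × 10^-3 mol
From the 1:2 ratio, n(As2O3) in each aliquot = 1/2 × 9.429 × 10^-3 = 4.715 × 10^-3 mol
n(As2O3) in the whole flask = 4.715 × 10^-3 × 100.0/50.00 = 9.429 × 10^-3 mol
mass of As2O3 = 9.429 × 10^-3 × 197.84 = 1.865 g

1.865 g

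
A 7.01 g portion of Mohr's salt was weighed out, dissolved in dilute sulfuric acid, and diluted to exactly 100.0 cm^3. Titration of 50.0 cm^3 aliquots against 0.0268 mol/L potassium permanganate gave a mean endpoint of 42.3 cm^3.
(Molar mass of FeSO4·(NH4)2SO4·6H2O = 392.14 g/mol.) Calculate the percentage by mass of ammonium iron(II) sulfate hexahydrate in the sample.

MnO4^- + 5 Fe^2+ + 8 H^+ → Mn^2+ + 5 Fe^3+ + 4 H2O
n(KMnO4) per titration = 0.0423 × 0.0268 = 1.13 × 10^-3 mol
From the 5:1 ratio, n(FeSO4·(NH4)2SO4·6H2O) in each aliquot = 5/1 × 1.13 × 10^-3 = 5.67 × 10^-3 mol
n(FeSO4·(NH4)2SO4·6H2O) in the whole flask = 5.67 × 10^-3 × 100.0/50.0 = 0.0113 mol
mass of FeSO4·(NH4)2SO4·6H2O = 0.0113 × 392.14 = 4.45 g
% FeSO4·(NH4)2SO4·6H2O = 4.45 / 7.01 × 100 = 63.4 %

63.4 %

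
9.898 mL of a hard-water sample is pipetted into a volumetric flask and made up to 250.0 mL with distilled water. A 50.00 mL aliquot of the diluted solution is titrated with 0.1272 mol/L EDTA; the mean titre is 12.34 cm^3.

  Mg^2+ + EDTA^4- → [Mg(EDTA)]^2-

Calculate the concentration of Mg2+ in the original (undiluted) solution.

0.7929 mol/L

n(EDTA) = 0.01234 × 0.1272 = 1.570 × 10^-3 mol
n(Mg2+) in the aliquot = 1.570 × 10^-3 mol (1:1 ratio)
[Mg2+]_dilute = 1.570 × 10^-3 / 0.05000 = 0.03139 mol/L
Dilution factor = 250.0 / 9.898 = 25.26
[Mg2+]_stock = 0.03139 × 25.26 = 0.7929 mol/L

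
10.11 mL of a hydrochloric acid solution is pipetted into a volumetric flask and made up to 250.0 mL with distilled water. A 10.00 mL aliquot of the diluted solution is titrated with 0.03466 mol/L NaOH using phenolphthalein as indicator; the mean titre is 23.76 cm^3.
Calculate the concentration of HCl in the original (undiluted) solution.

HCl + NaOH → NaCl + H2O
n(NaOH) = 0.02376 × 0.03466 = 8.235 × 10^-4 mol
n(HCl) in the aliquot = 8.235 × 10^-4 mol (1:1 ratio)
[HCl]_dilute = 8.235 × 10^-4 / 0.01000 = 0.08235 mol/L
Dilution factor = 250.0 / 10.11 = 24.73
[HCl]_stock = 0.08235 × 24.73 = 2.036 mol/L

2.036 mol/L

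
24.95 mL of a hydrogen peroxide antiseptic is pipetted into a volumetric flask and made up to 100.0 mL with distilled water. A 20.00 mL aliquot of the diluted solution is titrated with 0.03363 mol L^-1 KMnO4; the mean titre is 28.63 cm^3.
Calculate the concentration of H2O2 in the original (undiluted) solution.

2 MnO4^- + 5 H2O2 + 6 H^+ → 2 Mn^2+ + 5 O2 + 8 H2O
n(KMnO4) = 0.02863 × 0.03363 = 9.628 × 10^-4 mol
From the 5:2 ratio, n(H2O2) in the aliquot = 5/2 × 9.628 × 10^-4 = 2.407 × 10^-3 mol
[H2O2]_dilute = 2.407 × 10^-3 / 0.02000 = 0.1204 mol/L
Dilution factor = 100.0 / 24.95 = 4.008
[H2O2]_stock = 0.1204 × 4.008 = 0.4824 mol/L

0.4824 mol/L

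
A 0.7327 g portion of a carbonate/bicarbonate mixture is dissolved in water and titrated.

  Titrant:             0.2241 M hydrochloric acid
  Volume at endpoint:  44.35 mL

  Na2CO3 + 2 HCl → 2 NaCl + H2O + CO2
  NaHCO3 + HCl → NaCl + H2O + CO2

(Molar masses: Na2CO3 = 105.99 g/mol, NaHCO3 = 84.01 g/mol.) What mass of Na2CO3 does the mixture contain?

0.1747 g

n(HCl) = 0.04435 × 0.2241 = 9.939 × 10^-3 mol
Let x = n(Na2CO3), y = n(NaHCO3).
Titrant: 2x + 1y = 9.939 × 10^-3;  mass: 105.99x + 84.01y = 0.7327
Solving, x = 1.649 × 10^-3 mol, y = 6.642 × 10^-3 mol
mass of Na2CO3 = 1.649 × 10^-3 × 105.99 = 0.1747 g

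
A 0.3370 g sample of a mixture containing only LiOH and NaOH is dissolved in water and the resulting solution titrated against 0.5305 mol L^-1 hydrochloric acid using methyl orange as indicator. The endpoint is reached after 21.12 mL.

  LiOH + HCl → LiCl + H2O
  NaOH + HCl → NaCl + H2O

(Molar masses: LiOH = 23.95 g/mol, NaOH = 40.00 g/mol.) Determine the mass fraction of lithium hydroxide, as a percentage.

49.22 %

n(HCl) = 0.02112 × 0.5305 = 0.01120 mol
Let x = n(LiOH), y = n(NaOH).
Titrant: 1x + 1y = 0.01120;  mass: 23.95x + 40.00y = 0.3370
Solving, x = 6.926 × 10^-3 mol, y = 4.278 × 10^-3 mol
mass of LiOH = 6.926 × 10^-3 × 23.95 = 0.1659 g
% LiOH = 0.1659 / 0.3370 × 100 = 49.22 %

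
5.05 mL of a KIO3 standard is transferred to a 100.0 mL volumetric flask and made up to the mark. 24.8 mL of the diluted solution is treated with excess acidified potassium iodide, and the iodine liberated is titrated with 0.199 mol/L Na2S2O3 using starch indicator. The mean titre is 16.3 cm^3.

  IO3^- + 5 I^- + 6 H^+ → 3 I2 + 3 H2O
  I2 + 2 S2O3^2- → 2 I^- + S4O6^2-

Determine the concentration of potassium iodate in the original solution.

n(S2O3^2-) = 0.0163 × 0.199 = 3.24 × 10^-3 mol
n(I2) = n(S2O3^2-)/2 = 1.62 × 10^-3 mol
From the 1:3 ratio, n(IO3^-) in the aliquot = 1/3 × 1.62 × 10^-3 = 5.41 × 10^-4 mol
[IO3^-]_dilute = 5.41 × 10^-4 / 0.0248 = 0.0218 mol/L
[IO3^-]_original = 0.0218 × 100.0/5.05 = 0.432 mol/L

0.432 mol/L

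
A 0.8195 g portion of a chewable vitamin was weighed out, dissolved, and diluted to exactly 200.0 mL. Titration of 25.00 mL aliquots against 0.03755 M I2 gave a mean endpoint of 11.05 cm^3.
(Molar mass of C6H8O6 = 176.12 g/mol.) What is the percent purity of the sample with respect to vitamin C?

71.34 %

C6H8O6 + I2 → C6H6O6 + 2 HI
n(I2) per titration = 0.01105 × 0.03755 = 4.149 × 10^-4 mol
n(C6H8O6) in each aliquot = 4.149 × 10^-4 mol (1:1 ratio)
n(C6H8O6) in the whole flask = 4.149 × 10^-4 × 200.0/25.00 = 3.319 × 10^-3 mol
mass of C6H8O6 = 3.319 × 10^-3 × 176.12 = 0.5846 g
% C6H8O6 = 0.5846 / 0.8195 × 100 = 71.34 %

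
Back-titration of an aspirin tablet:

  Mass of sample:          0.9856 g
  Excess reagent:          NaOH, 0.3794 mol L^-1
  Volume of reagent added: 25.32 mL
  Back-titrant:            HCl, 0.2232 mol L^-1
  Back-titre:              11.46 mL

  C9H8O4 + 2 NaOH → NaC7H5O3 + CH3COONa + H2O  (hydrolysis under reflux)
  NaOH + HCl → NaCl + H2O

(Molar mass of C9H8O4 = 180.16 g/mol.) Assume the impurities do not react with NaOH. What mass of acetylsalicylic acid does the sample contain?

n(NaOH) added = 0.02532 × 0.3794 = 9.606 × 10^-3 mol
n(HCl) used in back-titration = 0.01146 × 0.2232 = 2.558 × 10^-3 mol
n(NaOH) left over = 2.558 × 10^-3 mol (1:1 ratio)
n(NaOH) consumed by analyte = 9.606 × 10^-3 − 2.558 × 10^-3 = 7.049 × 10^-3 mol
From the 1:2 ratio, n(C9H8O4) = 1/2 × 7.049 × 10^-3 = 3.524 × 10^-3 mol
mass of C9H8O4 = 3.524 × 10^-3 × 180.16 = 0.6349 g

0.6349 g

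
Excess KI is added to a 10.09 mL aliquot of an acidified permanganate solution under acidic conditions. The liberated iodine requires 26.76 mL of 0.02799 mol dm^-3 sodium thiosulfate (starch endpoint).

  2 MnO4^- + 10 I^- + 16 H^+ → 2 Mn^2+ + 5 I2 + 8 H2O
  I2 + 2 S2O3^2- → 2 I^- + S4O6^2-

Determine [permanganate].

n(S2O3^2-) = 0.02676 × 0.02799 = 7.490 × 10^-4 mol
n(I2) = n(S2O3^2-)/2 = 3.745 × 10^-4 mol
From the 2:5 ratio, n(MnO4^-) in the aliquot = 2/5 × 3.745 × 10^-4 = 1.498 × 10^-4 mol
[MnO4^-] = 1.498 × 10^-4 / 0.01009 = 0.01485 mol/L

0.01485 mol/L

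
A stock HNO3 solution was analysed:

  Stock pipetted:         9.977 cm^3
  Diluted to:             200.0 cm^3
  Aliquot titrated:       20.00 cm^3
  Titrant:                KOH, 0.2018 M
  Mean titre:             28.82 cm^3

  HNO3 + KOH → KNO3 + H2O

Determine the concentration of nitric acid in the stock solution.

n(KOH) = 0.02882 × 0.2018 = 5.816 × 10^-3 mol
n(HNO3) in the aliquot = 5.816 × 10^-3 mol (1:1 ratio)
[HNO3]_dilute = 5.816 × 10^-3 / 0.02000 = 0.2908 mol/L
Dilution factor = 200.0 / 9.977 = 20.05
[HNO3]_stock = 0.2908 × 20.05 = 5.829 mol/L

5.829 M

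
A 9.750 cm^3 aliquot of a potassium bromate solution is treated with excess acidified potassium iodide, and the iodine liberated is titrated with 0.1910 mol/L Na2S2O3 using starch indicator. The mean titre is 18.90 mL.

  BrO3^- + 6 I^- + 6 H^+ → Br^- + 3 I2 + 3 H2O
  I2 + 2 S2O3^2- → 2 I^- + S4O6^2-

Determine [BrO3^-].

0.06171 mol/L

n(S2O3^2-) = 0.01890 × 0.1910 = 3.610 × 10^-3 mol
n(I2) = n(S2O3^2-)/2 = 1.805 × 10^-3 mol
From the 1:3 ratio, n(BrO3^-) in the aliquot = 1/3 × 1.805 × 10^-3 = 6.016 × 10^-4 mol
[BrO3^-] = 6.016 × 10^-4 / 0.009750 = 0.06171 mol/L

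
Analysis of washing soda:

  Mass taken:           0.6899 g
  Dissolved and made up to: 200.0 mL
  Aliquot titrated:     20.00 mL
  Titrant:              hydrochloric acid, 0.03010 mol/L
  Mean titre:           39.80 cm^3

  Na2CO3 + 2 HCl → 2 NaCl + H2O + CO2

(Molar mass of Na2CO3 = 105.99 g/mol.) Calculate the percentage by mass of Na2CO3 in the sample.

92.02 %

n(HCl) per titration = 0.03980 × 0.03010 = 1.198 × 10^-3 mol
From the 1:2 ratio, n(Na2CO3) in each aliquot = 1/2 × 1.198 × 10^-3 = 5.990 × 10^-4 mol
n(Na2CO3) in the whole flask = 5.990 × 10^-4 × 200.0/20.00 = 5.990 × 10^-3 mol
mass of Na2CO3 = 5.990 × 10^-3 × 105.99 = 0.6349 g
% Na2CO3 = 0.6349 / 0.6899 × 100 = 92.02 %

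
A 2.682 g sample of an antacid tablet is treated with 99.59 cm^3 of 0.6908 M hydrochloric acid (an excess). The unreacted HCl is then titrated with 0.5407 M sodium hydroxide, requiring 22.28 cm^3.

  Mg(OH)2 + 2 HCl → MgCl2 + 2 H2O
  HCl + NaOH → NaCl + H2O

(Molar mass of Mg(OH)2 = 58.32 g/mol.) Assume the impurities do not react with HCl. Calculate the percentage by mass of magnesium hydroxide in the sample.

n(HCl) added = 0.09959 × 0.6908 = 0.06880 mol
n(NaOH) used in back-titration = 0.02228 × 0.5407 = 0.01205 mol
n(HCl) left over = 0.01205 mol (1:1 ratio)
n(HCl) consumed by analyte = 0.06880 − 0.01205 = 0.05675 mol
From the 1:2 ratio, n(Mg(OH)2) = 1/2 × 0.05675 = 0.02837 mol
mass of Mg(OH)2 = 0.02837 × 58.32 = 1.655 g
% Mg(OH)2 = 1.655 / 2.682 × 100 = 61.70 %

61.70 %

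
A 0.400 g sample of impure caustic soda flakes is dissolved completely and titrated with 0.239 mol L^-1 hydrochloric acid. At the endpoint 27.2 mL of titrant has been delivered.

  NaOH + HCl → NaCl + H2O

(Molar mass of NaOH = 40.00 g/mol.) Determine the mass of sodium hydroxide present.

0.260 g

n(HCl) = 0.0272 L × 0.239 mol/L = 6.50 × 10^-3 mol
n(NaOH) = 6.50 × 10^-3 mol (1:1 ratio)
mass of NaOH = 6.50 × 10^-3 × 40.00 g/mol = 0.260 g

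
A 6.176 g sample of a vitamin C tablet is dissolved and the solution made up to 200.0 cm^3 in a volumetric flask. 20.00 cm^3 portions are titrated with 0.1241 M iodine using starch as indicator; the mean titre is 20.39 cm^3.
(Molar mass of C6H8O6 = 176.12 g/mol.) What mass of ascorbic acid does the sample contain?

4.457 g

C6H8O6 + I2 → C6H6O6 + 2 HI
n(I2) per titration = 0.02039 × 0.1241 = 2.530 × 10^-3 mol
n(C6H8O6) in each aliquot = 2.530 × 10^-3 mol (1:1 ratio)
n(C6H8O6) in the whole flask = 2.530 × 10^-3 × 200.0/20.00 = 0.02530 mol
mass of C6H8O6 = 0.02530 × 176.12 = 4.457 g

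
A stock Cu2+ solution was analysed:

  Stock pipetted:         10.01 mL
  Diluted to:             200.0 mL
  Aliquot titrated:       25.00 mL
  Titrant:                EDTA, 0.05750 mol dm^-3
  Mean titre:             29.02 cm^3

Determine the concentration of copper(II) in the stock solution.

1.334 mol/L

Cu^2+ + EDTA^4- → [Cu(EDTA)]^2-
n(EDTA) = 0.02902 × 0.05750 = 1.669 × 10^-3 mol
n(Cu2+) in the aliquot = 1.669 × 10^-3 mol (1:1 ratio)
[Cu2+]_dilute = 1.669 × 10^-3 / 0.02500 = 0.06675 mol/L
Dilution factor = 200.0 / 10.01 = 19.98
[Cu2+]_stock = 0.06675 × 19.98 = 1.334 mol/L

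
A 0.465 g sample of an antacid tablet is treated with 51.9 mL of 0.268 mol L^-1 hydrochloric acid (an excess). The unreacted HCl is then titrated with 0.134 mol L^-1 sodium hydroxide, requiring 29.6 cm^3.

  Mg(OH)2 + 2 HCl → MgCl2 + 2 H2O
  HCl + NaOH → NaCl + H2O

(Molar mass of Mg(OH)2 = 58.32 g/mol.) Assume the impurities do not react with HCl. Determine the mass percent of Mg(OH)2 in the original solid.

62.4 %

n(HCl) added = 0.0519 × 0.268 = 0.0139 mol
n(NaOH) used in back-titration = 0.0296 × 0.134 = 3.97 × 10^-3 mol
n(HCl) left over = 3.97 × 10^-3 mol (1:1 ratio)
n(HCl) consumed by analyte = 0.0139 − 3.97 × 10^-3 = 9.94 × 10^-3 mol
From the 1:2 ratio, n(Mg(OH)2) = 1/2 × 9.94 × 10^-3 = 4.97 × 10^-3 mol
mass of Mg(OH)2 = 4.97 × 10^-3 × 58.32 = 0.290 g
% Mg(OH)2 = 0.290 / 0.465 × 100 = 62.4 %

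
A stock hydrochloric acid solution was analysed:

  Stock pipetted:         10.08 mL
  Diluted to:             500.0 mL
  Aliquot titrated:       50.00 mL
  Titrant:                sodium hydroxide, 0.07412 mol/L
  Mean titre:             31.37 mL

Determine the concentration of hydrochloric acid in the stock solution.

2.307 mol/L

HCl + NaOH → NaCl + H2O
n(NaOH) = 0.03137 × 0.07412 = 2.325 × 10^-3 mol
n(HCl) in the aliquot = 2.325 × 10^-3 mol (1:1 ratio)
[HCl]_dilute = 2.325 × 10^-3 / 0.05000 = 0.04650 mol/L
Dilution factor = 500.0 / 10.08 = 49.60
[HCl]_stock = 0.04650 × 49.60 = 2.307 mol/L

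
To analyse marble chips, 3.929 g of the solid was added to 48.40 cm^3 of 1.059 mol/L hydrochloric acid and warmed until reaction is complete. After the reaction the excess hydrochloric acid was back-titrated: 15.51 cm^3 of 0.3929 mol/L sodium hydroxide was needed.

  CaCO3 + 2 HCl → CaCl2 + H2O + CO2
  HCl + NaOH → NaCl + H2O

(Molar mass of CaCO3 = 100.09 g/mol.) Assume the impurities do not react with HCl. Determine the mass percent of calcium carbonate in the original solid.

n(HCl) added = 0.04840 × 1.059 = 0.05126 mol
n(NaOH) used in back-titration = 0.01551 × 0.3929 = 6.094 × 10^-3 mol
n(HCl) left over = 6.094 × 10^-3 mol (1:1 ratio)
n(HCl) consumed by analyte = 0.05126 − 6.094 × 10^-3 = 0.04516 mol
From the 1:2 ratio, n(CaCO3) = 1/2 × 0.04516 = 0.02258 mol
mass of CaCO3 = 0.02258 × 100.09 = 2.260 g
% CaCO3 = 2.260 / 3.929 × 100 = 57.52 %

57.52 %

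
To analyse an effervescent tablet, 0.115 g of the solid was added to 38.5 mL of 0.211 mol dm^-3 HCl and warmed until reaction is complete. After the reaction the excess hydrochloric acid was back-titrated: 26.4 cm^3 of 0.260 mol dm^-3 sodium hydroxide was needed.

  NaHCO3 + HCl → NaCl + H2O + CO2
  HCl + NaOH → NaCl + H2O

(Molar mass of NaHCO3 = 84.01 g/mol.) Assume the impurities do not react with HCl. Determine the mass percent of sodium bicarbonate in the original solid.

92.0 %

n(HCl) added = 0.0385 × 0.211 = 8.12 × 10^-3 mol
n(NaOH) used in back-titration = 0.0264 × 0.260 = 6.86 × 10^-3 mol
n(HCl) left over = 6.86 × 10^-3 mol (1:1 ratio)
n(HCl) consumed by analyte = 8.12 × 10^-3 − 6.86 × 10^-3 = 1.26 × 10^-3 mol
n(NaHCO3) = 1.26 × 10^-3 mol (1:1 ratio)
mass of NaHCO3 = 1.26 × 10^-3 × 84.01 = 0.106 g
% NaHCO3 = 0.106 / 0.115 × 100 = 92.0 %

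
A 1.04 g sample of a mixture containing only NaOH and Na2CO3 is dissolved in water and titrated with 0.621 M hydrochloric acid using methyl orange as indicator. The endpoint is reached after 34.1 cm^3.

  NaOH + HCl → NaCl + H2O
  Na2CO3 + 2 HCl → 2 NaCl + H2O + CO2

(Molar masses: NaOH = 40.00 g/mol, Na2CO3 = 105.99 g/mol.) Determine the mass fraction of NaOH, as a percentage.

24.3 %

n(HCl) = 0.0341 × 0.621 = 0.0212 mol
Let x = n(NaOH), y = n(Na2CO3).
Titrant: 1x + 2y = 0.0212;  mass: 40.00x + 105.99y = 1.04
Solving, x = 6.33 × 10^-3 mol, y = 7.42 × 10^-3 mol
mass of NaOH = 6.33 × 10^-3 × 40.00 = 0.253 g
% NaOH = 0.253 / 1.04 × 100 = 24.3 %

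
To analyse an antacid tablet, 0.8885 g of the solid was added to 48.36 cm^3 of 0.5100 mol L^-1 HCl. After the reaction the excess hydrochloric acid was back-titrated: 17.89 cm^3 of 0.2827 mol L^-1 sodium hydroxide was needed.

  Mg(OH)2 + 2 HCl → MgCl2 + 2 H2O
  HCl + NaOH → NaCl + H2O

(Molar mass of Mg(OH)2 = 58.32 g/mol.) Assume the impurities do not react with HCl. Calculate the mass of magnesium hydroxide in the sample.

0.5717 g

n(HCl) added = 0.04836 × 0.5100 = 0.02466 mol
n(NaOH) used in back-titration = 0.01789 × 0.2827 = 5.058 × 10^-3 mol
n(HCl) left over = 5.058 × 10^-3 mol (1:1 ratio)
n(HCl) consumed by analyte = 0.02466 − 5.058 × 10^-3 = 0.01961 mol
From the 1:2 ratio, n(Mg(OH)2) = 1/2 × 0.01961 = 9.803 × 10^-3 mol
mass of Mg(OH)2 = 9.803 × 10^-3 × 58.32 = 0.5717 g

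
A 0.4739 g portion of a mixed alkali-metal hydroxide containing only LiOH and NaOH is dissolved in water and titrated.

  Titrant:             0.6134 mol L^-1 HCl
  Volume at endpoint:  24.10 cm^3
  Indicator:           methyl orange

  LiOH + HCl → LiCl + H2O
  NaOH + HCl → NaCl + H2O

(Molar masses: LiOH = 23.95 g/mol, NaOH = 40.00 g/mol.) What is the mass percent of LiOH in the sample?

36.97 %

n(HCl) = 0.02410 × 0.6134 = 0.01478 mol
Let x = n(LiOH), y = n(NaOH).
Titrant: 1x + 1y = 0.01478;  mass: 23.95x + 40.00y = 0.4739
Solving, x = 7.316 × 10^-3 mol, y = 7.467 × 10^-3 mol
mass of LiOH = 7.316 × 10^-3 × 23.95 = 0.1752 g
% LiOH = 0.1752 / 0.4739 × 100 = 36.97 %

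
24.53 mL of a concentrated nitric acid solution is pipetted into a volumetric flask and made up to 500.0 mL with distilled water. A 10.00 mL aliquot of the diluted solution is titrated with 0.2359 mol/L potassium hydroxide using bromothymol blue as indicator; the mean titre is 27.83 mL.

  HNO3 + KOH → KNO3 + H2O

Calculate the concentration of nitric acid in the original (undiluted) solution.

n(KOH) = 0.02783 × 0.2359 = 6.565 × 10^-3 mol
n(HNO3) in the aliquot = 6.565 × 10^-3 mol (1:1 ratio)
[HNO3]_dilute = 6.565 × 10^-3 / 0.01000 = 0.6565 mol/L
Dilution factor = 500.0 / 24.53 = 20.38
[HNO3]_stock = 0.6565 × 20.38 = 13.38 mol/L

13.38 mol/L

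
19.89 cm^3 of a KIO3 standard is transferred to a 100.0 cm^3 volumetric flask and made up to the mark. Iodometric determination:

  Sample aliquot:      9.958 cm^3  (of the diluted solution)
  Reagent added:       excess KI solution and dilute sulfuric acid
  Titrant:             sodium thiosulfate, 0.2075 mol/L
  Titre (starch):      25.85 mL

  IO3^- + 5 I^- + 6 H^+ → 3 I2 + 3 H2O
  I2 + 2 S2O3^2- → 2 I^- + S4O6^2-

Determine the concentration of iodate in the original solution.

0.4514 mol/L

n(S2O3^2-) = 0.02585 × 0.2075 = 5.364 × 10^-3 mol
n(I2) = n(S2O3^2-)/2 = 2.682 × 10^-3 mol
From the 1:3 ratio, n(IO3^-) in the aliquot = 1/3 × 2.682 × 10^-3 = 8.940 × 10^-4 mol
[IO3^-]_dilute = 8.940 × 10^-4 / 0.009958 = 0.08977 mol/L
[IO3^-]_original = 0.08977 × 100.0/19.89 = 0.4514 mol/L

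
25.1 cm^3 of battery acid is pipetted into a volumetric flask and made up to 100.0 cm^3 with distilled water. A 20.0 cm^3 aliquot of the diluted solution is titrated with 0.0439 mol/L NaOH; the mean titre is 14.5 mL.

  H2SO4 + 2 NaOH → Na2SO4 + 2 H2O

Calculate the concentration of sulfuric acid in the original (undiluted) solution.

n(NaOH) = 0.0145 × 0.0439 = 6.37 × 10^-4 mol
From the 1:2 ratio, n(H2SO4) in the aliquot = 1/2 × 6.37 × 10^-4 = 3.18 × 10^-4 mol
[H2SO4]_dilute = 3.18 × 10^-4 / 0.0200 = 0.0159 mol/L
Dilution factor = 100.0 / 25.1 = 3.984
[H2SO4]_stock = 0.0159 × 3.984 = 0.0634 mol/L

0.0634 mol/L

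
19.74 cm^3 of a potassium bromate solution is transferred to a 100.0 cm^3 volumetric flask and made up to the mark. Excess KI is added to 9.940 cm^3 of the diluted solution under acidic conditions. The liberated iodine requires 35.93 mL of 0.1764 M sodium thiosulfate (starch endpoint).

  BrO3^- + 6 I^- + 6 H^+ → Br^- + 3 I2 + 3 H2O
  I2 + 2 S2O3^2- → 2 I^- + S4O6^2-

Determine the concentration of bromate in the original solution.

0.5384 M

n(S2O3^2-) = 0.03593 × 0.1764 = 6.338 × 10^-3 mol
n(I2) = n(S2O3^2-)/2 = 3.169 × 10^-3 mol
From the 1:3 ratio, n(BrO3^-) in the aliquot = 1/3 × 3.169 × 10^-3 = 1.056 × 10^-3 mol
[BrO3^-]_dilute = 1.056 × 10^-3 / 0.009940 = 0.1063 mol/L
[BrO3^-]_original = 0.1063 × 100.0/19.74 = 0.5384 mol/L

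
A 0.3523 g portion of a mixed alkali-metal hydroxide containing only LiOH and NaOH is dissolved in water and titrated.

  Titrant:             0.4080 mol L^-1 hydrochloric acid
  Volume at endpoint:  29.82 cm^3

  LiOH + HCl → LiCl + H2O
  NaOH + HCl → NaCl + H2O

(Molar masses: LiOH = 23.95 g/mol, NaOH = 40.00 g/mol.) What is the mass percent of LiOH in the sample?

n(HCl) = 0.02982 × 0.4080 = 0.01217 mol
Let x = n(LiOH), y = n(NaOH).
Titrant: 1x + 1y = 0.01217;  mass: 23.95x + 40.00y = 0.3523
Solving, x = 8.371 × 10^-3 mol, y = 3.795 × 10^-3 mol
mass of LiOH = 8.371 × 10^-3 × 23.95 = 0.2005 g
% LiOH = 0.2005 / 0.3523 × 100 = 56.91 %

56.91 %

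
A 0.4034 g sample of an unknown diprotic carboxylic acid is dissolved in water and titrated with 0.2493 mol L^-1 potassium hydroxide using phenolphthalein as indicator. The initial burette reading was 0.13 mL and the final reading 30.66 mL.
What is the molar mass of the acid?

n(KOH) = 0.03053 L × 0.2493 mol/L = 7.611 × 10^-3 mol
From the 1:2 ratio, n(H2A) = 1/2 × 7.611 × 10^-3 = 3.806 × 10^-3 mol
M = m / n = 0.4034 g / 3.806 × 10^-3 mol = 106.0 g/mol

106.0 g/mol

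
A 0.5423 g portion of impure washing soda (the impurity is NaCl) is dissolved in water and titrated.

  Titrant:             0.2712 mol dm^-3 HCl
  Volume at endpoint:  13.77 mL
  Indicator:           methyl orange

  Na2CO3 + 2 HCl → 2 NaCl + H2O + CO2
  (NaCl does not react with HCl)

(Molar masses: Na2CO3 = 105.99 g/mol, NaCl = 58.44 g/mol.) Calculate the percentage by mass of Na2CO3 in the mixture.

36.49 %

n(HCl) = 0.01377 × 0.2712 = 3.734 × 10^-3 mol
Let x = n(Na2CO3), y = n(NaCl).
Titrant: 2x = 3.734 × 10^-3;  mass: 105.99x + 58.44y = 0.5423
Solving, x = 1.867 × 10^-3 mol, y = 5.893 × 10^-3 mol
mass of Na2CO3 = 1.867 × 10^-3 × 105.99 = 0.1979 g
% Na2CO3 = 0.1979 / 0.5423 × 100 = 36.49 %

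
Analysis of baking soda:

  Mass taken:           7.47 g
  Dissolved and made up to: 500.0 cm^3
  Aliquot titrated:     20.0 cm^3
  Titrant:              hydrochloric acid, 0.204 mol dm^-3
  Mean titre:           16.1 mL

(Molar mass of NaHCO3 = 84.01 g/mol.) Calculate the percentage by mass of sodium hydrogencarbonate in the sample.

92.3 %

NaHCO3 + HCl → NaCl + H2O + CO2
n(HCl) per titration = 0.0161 × 0.204 = 3.28 × 10^-3 mol
n(NaHCO3) in each aliquot = 3.28 × 10^-3 mol (1:1 ratio)
n(NaHCO3) in the whole flask = 3.28 × 10^-3 × 500.0/20.0 = 0.0821 mol
mass of NaHCO3 = 0.0821 × 84.01 = 6.90 g
% NaHCO3 = 6.90 / 7.47 × 100 = 92.3 %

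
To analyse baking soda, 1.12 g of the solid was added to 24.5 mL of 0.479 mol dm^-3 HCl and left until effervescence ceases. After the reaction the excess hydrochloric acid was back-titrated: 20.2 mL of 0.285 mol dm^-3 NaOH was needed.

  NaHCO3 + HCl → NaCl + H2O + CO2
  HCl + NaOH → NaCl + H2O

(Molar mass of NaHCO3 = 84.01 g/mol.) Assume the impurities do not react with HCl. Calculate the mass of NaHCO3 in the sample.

0.502 g

n(HCl) added = 0.0245 × 0.479 = 0.0117 mol
n(NaOH) used in back-titration = 0.0202 × 0.285 = 5.76 × 10^-3 mol
n(HCl) left over = 5.76 × 10^-3 mol (1:1 ratio)
n(HCl) consumed by analyte = 0.0117 − 5.76 × 10^-3 = 5.98 × 10^-3 mol
n(NaHCO3) = 5.98 × 10^-3 mol (1:1 ratio)
mass of NaHCO3 = 5.98 × 10^-3 × 84.01 = 0.502 g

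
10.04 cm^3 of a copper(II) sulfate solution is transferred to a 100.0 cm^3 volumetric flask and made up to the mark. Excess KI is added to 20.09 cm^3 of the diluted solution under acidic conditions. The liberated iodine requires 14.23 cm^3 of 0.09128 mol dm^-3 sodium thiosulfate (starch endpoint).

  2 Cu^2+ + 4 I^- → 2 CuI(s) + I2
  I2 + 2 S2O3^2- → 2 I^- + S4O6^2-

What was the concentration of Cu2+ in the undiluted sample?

0.6440 mol/L

n(S2O3^2-) = 0.01423 × 0.09128 = 1.299 × 10^-3 mol
n(I2) = n(S2O3^2-)/2 = 6.495 × 10^-4 mol
From the 2:1 ratio, n(Cu2+) in the aliquot = 2/1 × 6.495 × 10^-4 = 1.299 × 10^-3 mol
[Cu2+]_dilute = 1.299 × 10^-3 / 0.02009 = 0.06465 mol/L
[Cu2+]_original = 0.06465 × 100.0/10.04 = 0.6440 mol/L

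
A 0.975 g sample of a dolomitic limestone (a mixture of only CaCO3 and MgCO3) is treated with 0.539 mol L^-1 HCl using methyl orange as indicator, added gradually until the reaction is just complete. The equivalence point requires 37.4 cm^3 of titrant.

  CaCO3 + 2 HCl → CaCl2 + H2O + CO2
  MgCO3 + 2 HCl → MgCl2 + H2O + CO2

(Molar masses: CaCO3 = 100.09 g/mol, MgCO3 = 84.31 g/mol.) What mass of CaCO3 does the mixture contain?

0.794 g

n(HCl) = 0.0374 × 0.539 = 0.0202 mol
Let x = n(CaCO3), y = n(MgCO3).
Titrant: 2x + 2y = 0.0202;  mass: 100.09x + 84.31y = 0.975
Solving, x = 7.93 × 10^-3 mol, y = 2.14 × 10^-3 mol
mass of CaCO3 = 7.93 × 10^-3 × 100.09 = 0.794 g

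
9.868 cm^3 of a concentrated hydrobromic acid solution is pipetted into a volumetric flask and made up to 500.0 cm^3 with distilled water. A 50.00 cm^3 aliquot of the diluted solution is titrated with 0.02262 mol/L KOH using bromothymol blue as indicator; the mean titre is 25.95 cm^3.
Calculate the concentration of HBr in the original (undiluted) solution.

HBr + KOH → KBr + H2O
n(KOH) = 0.02595 × 0.02262 = 5.870 × 10^-4 mol
n(HBr) in the aliquot = 5.870 × 10^-4 mol (1:1 ratio)
[HBr]_dilute = 5.870 × 10^-4 / 0.05000 = 0.01174 mol/L
Dilution factor = 500.0 / 9.868 = 50.67
[HBr]_stock = 0.01174 × 50.67 = 0.5948 mol/L

0.5948 mol/L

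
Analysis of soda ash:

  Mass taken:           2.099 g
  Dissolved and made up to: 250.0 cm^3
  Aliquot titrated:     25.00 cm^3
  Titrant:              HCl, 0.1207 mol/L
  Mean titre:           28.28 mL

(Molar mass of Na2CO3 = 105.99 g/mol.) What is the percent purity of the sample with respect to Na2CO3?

Na2CO3 + 2 HCl → 2 NaCl + H2O + CO2
n(HCl) per titration = 0.02828 × 0.1207 = 3.413 × 10^-3 mol
From the 1:2 ratio, n(Na2CO3) in each aliquot = 1/2 × 3.413 × 10^-3 = 1.707 × 10^-3 mol
n(Na2CO3) in the whole flask = 1.707 × 10^-3 × 250.0/25.00 = 0.01707 mol
mass of Na2CO3 = 0.01707 × 105.99 = 1.809 g
% Na2CO3 = 1.809 / 2.099 × 100 = 86.18 %

86.18 %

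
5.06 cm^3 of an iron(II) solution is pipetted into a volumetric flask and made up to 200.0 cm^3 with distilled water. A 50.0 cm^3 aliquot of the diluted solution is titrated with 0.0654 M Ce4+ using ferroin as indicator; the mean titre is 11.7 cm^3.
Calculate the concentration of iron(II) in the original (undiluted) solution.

Ce^4+ + Fe^2+ → Ce^3+ + Fe^3+
n(Ce4+) = 0.0117 × 0.0654 = 7.65 × 10^-4 mol
n(Fe2+) in the aliquot = 7.65 × 10^-4 mol (1:1 ratio)
[Fe2+]_dilute = 7.65 × 10^-4 / 0.0500 = 0.0153 mol/L
Dilution factor = 200.0 / 5.06 = 39.53
[Fe2+]_stock = 0.0153 × 39.53 = 0.605 mol/L

0.605 M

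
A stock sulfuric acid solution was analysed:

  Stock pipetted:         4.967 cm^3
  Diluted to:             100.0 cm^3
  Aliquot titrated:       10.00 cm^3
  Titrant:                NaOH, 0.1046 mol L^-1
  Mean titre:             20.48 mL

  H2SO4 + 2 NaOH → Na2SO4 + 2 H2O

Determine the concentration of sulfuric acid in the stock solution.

2.156 mol/L

n(NaOH) = 0.02048 × 0.1046 = 2.142 × 10^-3 mol
From the 1:2 ratio, n(H2SO4) in the aliquot = 1/2 × 2.142 × 10^-3 = 1.071 × 10^-3 mol
[H2SO4]_dilute = 1.071 × 10^-3 / 0.01000 = 0.1071 mol/L
Dilution factor = 100.0 / 4.967 = 20.13
[H2SO4]_stock = 0.1071 × 20.13 = 2.156 mol/L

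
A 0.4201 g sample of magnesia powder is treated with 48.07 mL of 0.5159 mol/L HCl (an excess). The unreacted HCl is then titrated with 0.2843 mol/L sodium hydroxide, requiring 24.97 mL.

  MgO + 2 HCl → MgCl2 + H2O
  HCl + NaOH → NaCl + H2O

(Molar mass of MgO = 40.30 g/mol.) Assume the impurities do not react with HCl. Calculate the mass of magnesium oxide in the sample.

0.3567 g

n(HCl) added = 0.04807 × 0.5159 = 0.02480 mol
n(NaOH) used in back-titration = 0.02497 × 0.2843 = 7.099 × 10^-3 mol
n(HCl) left over = 7.099 × 10^-3 mol (1:1 ratio)
n(HCl) consumed by analyte = 0.02480 − 7.099 × 10^-3 = 0.01770 mol
From the 1:2 ratio, n(MgO) = 1/2 × 0.01770 = 8.850 × 10^-3 mol
mass of MgO = 8.850 × 10^-3 × 40.30 = 0.3567 g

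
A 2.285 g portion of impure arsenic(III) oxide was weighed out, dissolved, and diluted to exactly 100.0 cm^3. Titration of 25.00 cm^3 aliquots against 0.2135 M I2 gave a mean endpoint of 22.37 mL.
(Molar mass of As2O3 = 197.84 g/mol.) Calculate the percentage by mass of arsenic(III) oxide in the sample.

As2O3 + 2 I2 + 2 H2O → As2O5 + 4 HI
n(I2) per titration = 0.02237 × 0.2135 = 4.776 × 10^-3 mol
From the 1:2 ratio, n(As2O3) in each aliquot = 1/2 × 4.776 × 10^-3 = 2.388 × 10^-3 mol
n(As2O3) in the whole flask = 2.388 × 10^-3 × 100.0/25.00 = 9.552 × 10^-3 mol
mass of As2O3 = 9.552 × 10^-3 × 197.84 = 1.890 g
% As2O3 = 1.890 / 2.285 × 100 = 82.70 %

82.70 %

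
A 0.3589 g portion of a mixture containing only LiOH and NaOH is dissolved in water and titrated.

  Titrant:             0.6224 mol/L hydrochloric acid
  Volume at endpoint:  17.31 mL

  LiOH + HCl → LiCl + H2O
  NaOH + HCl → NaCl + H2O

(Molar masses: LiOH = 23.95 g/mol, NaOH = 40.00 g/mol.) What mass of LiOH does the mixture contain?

0.1075 g

n(HCl) = 0.01731 × 0.6224 = 0.01077 mol
Let x = n(LiOH), y = n(NaOH).
Titrant: 1x + 1y = 0.01077;  mass: 23.95x + 40.00y = 0.3589
Solving, x = 4.489 × 10^-3 mol, y = 6.285 × 10^-3 mol
mass of LiOH = 4.489 × 10^-3 × 23.95 = 0.1075 g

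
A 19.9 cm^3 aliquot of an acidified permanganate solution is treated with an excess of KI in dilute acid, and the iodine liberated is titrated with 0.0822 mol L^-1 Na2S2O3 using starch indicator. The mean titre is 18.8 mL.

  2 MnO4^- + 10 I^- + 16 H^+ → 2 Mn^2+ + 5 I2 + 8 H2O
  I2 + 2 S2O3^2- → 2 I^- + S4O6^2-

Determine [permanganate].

0.0155 mol/L

n(S2O3^2-) = 0.0188 × 0.0822 = 1.55 × 10^-3 mol
n(I2) = n(S2O3^2-)/2 = 7.73 × 10^-4 mol
From the 2:5 ratio, n(MnO4^-) in the aliquot = 2/5 × 7.73 × 10^-4 = 3.09 × 10^-4 mol
[MnO4^-] = 3.09 × 10^-4 / 0.0199 = 0.0155 mol/L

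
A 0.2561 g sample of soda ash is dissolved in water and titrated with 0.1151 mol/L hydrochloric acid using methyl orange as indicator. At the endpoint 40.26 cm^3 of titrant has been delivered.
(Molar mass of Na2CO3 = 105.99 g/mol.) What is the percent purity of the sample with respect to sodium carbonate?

95.89 %

Na2CO3 + 2 HCl → 2 NaCl + H2O + CO2
n(HCl) = 0.04026 L × 0.1151 mol/L = 4.634 × 10^-3 mol
From the 1:2 ratio, n(Na2CO3) = 1/2 × 4.634 × 10^-3 = 2.317 × 10^-3 mol
mass of Na2CO3 = 2.317 × 10^-3 × 105.99 g/mol = 0.2456 g
% Na2CO3 = 0.2456 / 0.2561 × 100 = 95.89 %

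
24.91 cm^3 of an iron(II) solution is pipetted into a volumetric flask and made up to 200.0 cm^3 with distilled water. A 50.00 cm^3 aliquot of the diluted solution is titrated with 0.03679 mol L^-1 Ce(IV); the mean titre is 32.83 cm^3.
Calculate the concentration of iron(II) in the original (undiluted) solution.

0.1939 mol/L

Ce^4+ + Fe^2+ → Ce^3+ + Fe^3+
n(Ce4+) = 0.03283 × 0.03679 = 1.208 × 10^-3 mol
n(Fe2+) in the aliquot = 1.208 × 10^-3 mol (1:1 ratio)
[Fe2+]_dilute = 1.208 × 10^-3 / 0.05000 = 0.02416 mol/L
Dilution factor = 200.0 / 24.91 = 8.029
[Fe2+]_stock = 0.02416 × 8.029 = 0.1939 mol/L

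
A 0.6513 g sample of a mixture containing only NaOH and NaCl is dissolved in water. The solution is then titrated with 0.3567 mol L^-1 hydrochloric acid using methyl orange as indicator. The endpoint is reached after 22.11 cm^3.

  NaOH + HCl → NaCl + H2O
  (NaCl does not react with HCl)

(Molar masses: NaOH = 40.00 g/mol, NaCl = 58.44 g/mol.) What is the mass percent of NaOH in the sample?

n(HCl) = 0.02211 × 0.3567 = 7.887 × 10^-3 mol
Let x = n(NaOH), y = n(NaCl).
Titrant: 1x = 7.887 × 10^-3;  mass: 40.00x + 58.44y = 0.6513
Solving, x = 7.887 × 10^-3 mol, y = 5.747 × 10^-3 mol
mass of NaOH = 7.887 × 10^-3 × 40.00 = 0.3155 g
% NaOH = 0.3155 / 0.6513 × 100 = 48.44 %

48.44 %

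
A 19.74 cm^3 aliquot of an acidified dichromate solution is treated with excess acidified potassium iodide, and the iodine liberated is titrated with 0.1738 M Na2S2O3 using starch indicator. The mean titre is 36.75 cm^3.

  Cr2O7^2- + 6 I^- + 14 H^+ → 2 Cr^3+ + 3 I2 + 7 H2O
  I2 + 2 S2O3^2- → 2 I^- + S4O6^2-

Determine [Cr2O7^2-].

n(S2O3^2-) = 0.03675 × 0.1738 = 6.387 × 10^-3 mol
n(I2) = n(S2O3^2-)/2 = 3.194 × 10^-3 mol
From the 1:3 ratio, n(Cr2O7^2-) in the aliquot = 1/3 × 3.194 × 10^-3 = 1.065 × 10^-3 mol
[Cr2O7^2-] = 1.065 × 10^-3 / 0.01974 = 0.05393 mol/L

0.05393 M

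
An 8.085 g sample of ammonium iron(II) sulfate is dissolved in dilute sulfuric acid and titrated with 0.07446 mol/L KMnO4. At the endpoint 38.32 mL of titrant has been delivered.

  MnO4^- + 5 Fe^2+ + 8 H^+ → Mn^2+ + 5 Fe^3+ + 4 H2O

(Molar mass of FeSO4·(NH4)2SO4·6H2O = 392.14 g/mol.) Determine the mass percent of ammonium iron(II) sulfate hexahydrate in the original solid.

69.20 %

n(KMnO4) = 0.03832 L × 0.07446 mol/L = 2.853 × 10^-3 mol
From the 5:1 ratio, n(FeSO4·(NH4)2SO4·6H2O) = 5/1 × 2.853 × 10^-3 = 0.01427 mol
mass of FeSO4·(NH4)2SO4·6H2O = 0.01427 × 392.14 g/mol = 5.594 g
% FeSO4·(NH4)2SO4·6H2O = 5.594 / 8.085 × 100 = 69.20 %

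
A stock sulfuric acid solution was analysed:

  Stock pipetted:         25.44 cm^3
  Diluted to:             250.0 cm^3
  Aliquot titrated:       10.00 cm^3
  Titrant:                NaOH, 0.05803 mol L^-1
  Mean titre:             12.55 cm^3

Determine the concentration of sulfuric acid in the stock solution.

H2SO4 + 2 NaOH → Na2SO4 + 2 H2O
n(NaOH) = 0.01255 × 0.05803 = 7.283 × 10^-4 mol
From the 1:2 ratio, n(H2SO4) in the aliquot = 1/2 × 7.283 × 10^-4 = 3.641 × 10^-4 mol
[H2SO4]_dilute = 3.641 × 10^-4 / 0.01000 = 0.03641 mol/L
Dilution factor = 250.0 / 25.44 = 9.827
[H2SO4]_stock = 0.03641 × 9.827 = 0.3578 mol/L

0.3578 mol/L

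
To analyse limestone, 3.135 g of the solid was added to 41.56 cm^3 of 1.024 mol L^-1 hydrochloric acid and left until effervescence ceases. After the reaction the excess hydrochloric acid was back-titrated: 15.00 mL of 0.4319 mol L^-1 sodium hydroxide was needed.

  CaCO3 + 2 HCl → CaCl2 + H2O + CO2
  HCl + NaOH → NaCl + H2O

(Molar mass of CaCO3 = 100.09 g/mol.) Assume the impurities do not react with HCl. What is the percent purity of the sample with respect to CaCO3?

57.59 %

n(HCl) added = 0.04156 × 1.024 = 0.04256 mol
n(NaOH) used in back-titration = 0.01500 × 0.4319 = 6.479 × 10^-3 mol
n(HCl) left over = 6.479 × 10^-3 mol (1:1 ratio)
n(HCl) consumed by analyte = 0.04256 − 6.479 × 10^-3 = 0.03608 mol
From the 1:2 ratio, n(CaCO3) = 1/2 × 0.03608 = 0.01804 mol
mass of CaCO3 = 0.01804 × 100.09 = 1.806 g
% CaCO3 = 1.806 / 3.135 × 100 = 57.59 %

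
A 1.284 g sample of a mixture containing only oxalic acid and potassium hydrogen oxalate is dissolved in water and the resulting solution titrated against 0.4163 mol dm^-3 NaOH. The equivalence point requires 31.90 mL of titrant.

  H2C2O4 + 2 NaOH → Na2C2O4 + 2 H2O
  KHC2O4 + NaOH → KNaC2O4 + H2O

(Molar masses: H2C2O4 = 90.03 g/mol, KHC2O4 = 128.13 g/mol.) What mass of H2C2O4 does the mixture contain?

n(NaOH) = 0.03190 × 0.4163 = 0.01328 mol
Let x = n(H2C2O4), y = n(KHC2O4).
Titrant: 2x + 1y = 0.01328;  mass: 90.03x + 128.13y = 1.284
Solving, x = 2.512 × 10^-3 mol, y = 8.256 × 10^-3 mol
mass of H2C2O4 = 2.512 × 10^-3 × 90.03 = 0.2262 g

0.2262 g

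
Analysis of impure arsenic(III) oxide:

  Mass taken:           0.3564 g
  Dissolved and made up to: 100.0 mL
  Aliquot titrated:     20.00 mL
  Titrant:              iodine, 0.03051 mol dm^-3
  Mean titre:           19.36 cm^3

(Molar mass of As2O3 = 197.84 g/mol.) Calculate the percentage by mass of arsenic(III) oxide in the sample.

81.97 %

As2O3 + 2 I2 + 2 H2O → As2O5 + 4 HI
n(I2) per titration = 0.01936 × 0.03051 = 5.907 × 10^-4 mol
From the 1:2 ratio, n(As2O3) in each aliquot = 1/2 × 5.907 × 10^-4 = 2.953 × 10^-4 mol
n(As2O3) in the whole flask = 2.953 × 10^-4 × 100.0/20.00 = 1.477 × 10^-3 mol
mass of As2O3 = 1.477 × 10^-3 × 197.84 = 0.2921 g
% As2O3 = 0.2921 / 0.3564 × 100 = 81.97 %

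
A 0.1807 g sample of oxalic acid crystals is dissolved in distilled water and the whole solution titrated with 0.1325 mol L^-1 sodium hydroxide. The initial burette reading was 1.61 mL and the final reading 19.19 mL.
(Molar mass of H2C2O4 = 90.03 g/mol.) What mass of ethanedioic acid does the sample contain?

0.1049 g

H2C2O4 + 2 NaOH → Na2C2O4 + 2 H2O
n(NaOH) = 0.01758 L × 0.1325 mol/L = 2.329 × 10^-3 mol
From the 1:2 ratio, n(H2C2O4) = 1/2 × 2.329 × 10^-3 = 1.165 × 10^-3 mol
mass of H2C2O4 = 1.165 × 10^-3 × 90.03 g/mol = 0.1049 g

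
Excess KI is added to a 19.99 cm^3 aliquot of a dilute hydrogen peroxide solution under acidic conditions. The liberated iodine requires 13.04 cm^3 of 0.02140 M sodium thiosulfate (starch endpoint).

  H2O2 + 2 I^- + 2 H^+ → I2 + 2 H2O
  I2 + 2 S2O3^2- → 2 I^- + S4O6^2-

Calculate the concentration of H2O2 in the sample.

0.006980 M

n(S2O3^2-) = 0.01304 × 0.02140 = 2.791 × 10^-4 mol
n(I2) = n(S2O3^2-)/2 = 1.395 × 10^-4 mol
n(H2O2) in the aliquot = 1.395 × 10^-4 mol (1:1 ratio)
[H2O2] = 1.395 × 10^-4 / 0.01999 = 0.006980 mol/L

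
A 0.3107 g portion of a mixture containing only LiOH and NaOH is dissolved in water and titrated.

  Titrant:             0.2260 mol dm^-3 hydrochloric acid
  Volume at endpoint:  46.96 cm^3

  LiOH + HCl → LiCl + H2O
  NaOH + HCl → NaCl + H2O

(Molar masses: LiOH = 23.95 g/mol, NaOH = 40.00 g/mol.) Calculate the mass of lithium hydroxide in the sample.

0.1698 g

n(HCl) = 0.04696 × 0.2260 = 0.01061 mol
Let x = n(LiOH), y = n(NaOH).
Titrant: 1x + 1y = 0.01061;  mass: 23.95x + 40.00y = 0.3107
Solving, x = 7.091 × 10^-3 mol, y = 3.521 × 10^-3 mol
mass of LiOH = 7.091 × 10^-3 × 23.95 = 0.1698 g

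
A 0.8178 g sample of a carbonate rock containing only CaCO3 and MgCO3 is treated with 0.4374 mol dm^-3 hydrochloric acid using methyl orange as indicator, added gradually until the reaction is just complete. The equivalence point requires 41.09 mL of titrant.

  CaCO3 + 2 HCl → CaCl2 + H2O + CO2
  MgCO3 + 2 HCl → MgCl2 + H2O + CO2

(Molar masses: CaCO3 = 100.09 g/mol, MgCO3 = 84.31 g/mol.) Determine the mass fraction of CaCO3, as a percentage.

46.66 %

n(HCl) = 0.04109 × 0.4374 = 0.01797 mol
Let x = n(CaCO3), y = n(MgCO3).
Titrant: 2x + 2y = 0.01797;  mass: 100.09x + 84.31y = 0.8178
Solving, x = 3.812 × 10^-3 mol, y = 5.174 × 10^-3 mol
mass of CaCO3 = 3.812 × 10^-3 × 100.09 = 0.3816 g
% CaCO3 = 0.3816 / 0.8178 × 100 = 46.66 %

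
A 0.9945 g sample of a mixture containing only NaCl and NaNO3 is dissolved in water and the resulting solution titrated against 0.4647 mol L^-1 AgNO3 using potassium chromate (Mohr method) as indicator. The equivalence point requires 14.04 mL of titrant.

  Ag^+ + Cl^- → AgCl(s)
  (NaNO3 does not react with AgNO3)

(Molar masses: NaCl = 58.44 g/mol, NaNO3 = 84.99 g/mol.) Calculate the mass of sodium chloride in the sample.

n(AgNO3) = 0.01404 × 0.4647 = 6.524 × 10^-3 mol
Let x = n(NaCl), y = n(NaNO3).
Titrant: 1x = 6.524 × 10^-3;  mass: 58.44x + 84.99y = 0.9945
Solving, x = 6.524 × 10^-3 mol, y = 7.215 × 10^-3 mol
mass of NaCl = 6.524 × 10^-3 × 58.44 = 0.3813 g

0.3813 g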